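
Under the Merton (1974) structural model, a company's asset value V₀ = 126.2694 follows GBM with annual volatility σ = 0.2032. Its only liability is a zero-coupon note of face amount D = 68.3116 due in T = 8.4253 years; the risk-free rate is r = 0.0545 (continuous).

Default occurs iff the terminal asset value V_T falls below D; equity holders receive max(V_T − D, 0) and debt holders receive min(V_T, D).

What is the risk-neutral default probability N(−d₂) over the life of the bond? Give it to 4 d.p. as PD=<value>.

d₁ = [ln(V₀/D) + (r + σ²/2)T] / (σ√T)
   = [ln(126.2694/68.3116) + (0.0545 + 0.5·0.2032²)·8.4253] / (0.2032·√8.4253)
   = [0.614338 + 0.633120] / 0.589816 = 2.114996
d₂ = d₁ − σ√T = 2.114996 − 0.589816 = 1.525181
risk-neutral PD = N(−d₂) = N(-1.525181) = 0.063607

PD=0.0636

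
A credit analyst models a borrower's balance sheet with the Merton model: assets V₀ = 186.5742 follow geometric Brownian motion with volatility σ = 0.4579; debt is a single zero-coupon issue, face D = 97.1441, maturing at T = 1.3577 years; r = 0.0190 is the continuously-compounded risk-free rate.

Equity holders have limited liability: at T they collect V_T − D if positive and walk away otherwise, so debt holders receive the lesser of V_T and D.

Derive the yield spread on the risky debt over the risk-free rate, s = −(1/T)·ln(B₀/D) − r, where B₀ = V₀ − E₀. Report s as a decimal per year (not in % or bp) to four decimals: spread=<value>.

spread=0.0265

d₁ = [ln(V₀/D) + (r + σ²/2)T] / (σ√T)
   = [ln(186.5742/97.1441) + (0.0190 + 0.5·0.4579²)·1.3577] / (0.4579·√1.3577)
   = [0.652634 + 0.168132] / 0.533547 = 1.538320
d₂ = d₁ − σ√T = 1.538320 − 0.533547 = 1.004774
N(d₁) = 0.938015,  N(d₂) = 0.842497,  e^(−rT) = 0.974534
E₀ = V₀·N(d₁) − D·e^(−rT)·N(d₂)
   = 186.5742·0.938015 − 97.1441·0.974534·0.842497 = 95.250017
B₀ = V₀ − E₀ = 186.5742 − 95.250017 = 91.324183
spread = −(1/T)·ln(B₀/D) − r = −(1/1.3577)·ln(91.324183/97.1441) − 0.0190 = 0.02650329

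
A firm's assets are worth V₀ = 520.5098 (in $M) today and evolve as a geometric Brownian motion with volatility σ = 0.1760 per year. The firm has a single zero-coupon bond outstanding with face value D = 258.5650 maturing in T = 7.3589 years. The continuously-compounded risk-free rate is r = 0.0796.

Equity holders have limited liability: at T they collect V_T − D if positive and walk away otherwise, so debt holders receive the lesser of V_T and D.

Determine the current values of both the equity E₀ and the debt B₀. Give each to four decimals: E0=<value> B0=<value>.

E0=376.7110 B0=143.7988

d₁ = [ln(V₀/D) + (r + σ²/2)T] / (σ√T)
   = [ln(520.5098/258.5650) + (0.0796 + 0.5·0.1760²)·7.3589] / (0.1760·√7.3589)
   = [0.699662 + 0.699743] / 0.477440 = 2.931057
d₂ = d₁ − σ√T = 2.931057 − 0.477440 = 2.453616
N(d₁) = 0.998311,  N(d₂) = 0.992929,  e^(−rT) = 0.556678
E₀ = V₀·N(d₁) − D·e^(−rT)·N(d₂)
   = 520.5098·0.998311 − 258.5650·0.556678·0.992929 = 376.711040
B₀ = V₀ − E₀ = 520.5098 − 376.711040 = 143.798760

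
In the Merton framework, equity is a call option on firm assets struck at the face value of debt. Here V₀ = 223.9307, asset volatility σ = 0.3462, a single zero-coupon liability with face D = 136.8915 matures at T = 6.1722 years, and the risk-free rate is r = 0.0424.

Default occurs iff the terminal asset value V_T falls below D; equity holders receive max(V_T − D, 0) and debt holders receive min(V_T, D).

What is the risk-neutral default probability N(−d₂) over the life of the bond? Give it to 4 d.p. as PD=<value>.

d₁ = [ln(V₀/D) + (r + σ²/2)T] / (σ√T)
   = [ln(223.9307/136.8915) + (0.0424 + 0.5·0.3462²)·6.1722] / (0.3462·√6.1722)
   = [0.492148 + 0.631584] / 0.860096 = 1.306519
d₂ = d₁ − σ√T = 1.306519 − 0.860096 = 0.446423
risk-neutral PD = N(−d₂) = N(-0.446423) = 0.327646

PD=0.3276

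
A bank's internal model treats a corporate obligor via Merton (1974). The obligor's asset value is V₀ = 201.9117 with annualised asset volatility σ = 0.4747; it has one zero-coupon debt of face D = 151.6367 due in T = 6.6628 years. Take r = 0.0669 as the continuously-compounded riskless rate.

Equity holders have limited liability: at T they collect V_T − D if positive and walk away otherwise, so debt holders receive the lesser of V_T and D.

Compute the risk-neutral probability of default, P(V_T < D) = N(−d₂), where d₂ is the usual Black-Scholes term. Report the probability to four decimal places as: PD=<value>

PD=0.5061

d₁ = [ln(V₀/D) + (r + σ²/2)T] / (σ√T)
   = [ln(201.9117/151.6367) + (0.0669 + 0.5·0.4747²)·6.6628] / (0.4747·√6.6628)
   = [0.286343 + 1.196439] / 1.225315 = 1.210124
d₂ = d₁ − σ√T = 1.210124 − 1.225315 = -0.015191
risk-neutral PD = N(−d₂) = N(0.015191) = 0.506060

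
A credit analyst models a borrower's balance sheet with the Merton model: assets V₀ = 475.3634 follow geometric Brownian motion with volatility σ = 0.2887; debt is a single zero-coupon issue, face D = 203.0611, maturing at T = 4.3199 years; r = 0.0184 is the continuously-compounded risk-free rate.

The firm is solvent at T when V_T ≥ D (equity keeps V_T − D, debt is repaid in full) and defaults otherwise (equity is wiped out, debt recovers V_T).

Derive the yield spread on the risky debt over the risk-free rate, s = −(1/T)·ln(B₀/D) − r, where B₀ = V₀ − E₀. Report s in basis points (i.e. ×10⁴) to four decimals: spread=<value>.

d₁ = [ln(V₀/D) + (r + σ²/2)T] / (σ√T)
   = [ln(475.3634/203.0611) + (0.0184 + 0.5·0.2887²)·4.3199] / (0.2887·√4.3199)
   = [0.850573 + 0.259513] / 0.600045 = 1.850005
d₂ = d₁ − σ√T = 1.850005 − 0.600045 = 1.249960
N(d₁) = 0.967844,  N(d₂) = 0.894343,  e^(−rT) = 0.923591
E₀ = V₀·N(d₁) − D·e^(−rT)·N(d₂)
   = 475.3634·0.967844 − 203.0611·0.923591·0.894343 = 292.347540
B₀ = V₀ − E₀ = 475.3634 − 292.347540 = 183.015860
spread = −(1/T)·ln(B₀/D) − r = −(1/4.3199)·ln(183.015860/203.0611) − 0.0184 = 0.00565938
in basis points: 0.00565938 × 10⁴ = 56.5938 bp

spread=56.5938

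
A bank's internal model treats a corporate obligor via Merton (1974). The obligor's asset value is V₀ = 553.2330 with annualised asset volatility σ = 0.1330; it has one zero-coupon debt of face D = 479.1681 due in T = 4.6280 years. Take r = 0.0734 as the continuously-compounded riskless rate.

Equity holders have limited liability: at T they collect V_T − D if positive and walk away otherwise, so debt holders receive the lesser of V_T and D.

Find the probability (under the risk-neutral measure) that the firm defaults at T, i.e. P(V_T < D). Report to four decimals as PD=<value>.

PD=0.0610

d₁ = [ln(V₀/D) + (r + σ²/2)T] / (σ√T)
   = [ln(553.2330/479.1681) + (0.0734 + 0.5·0.1330²)·4.6280] / (0.1330·√4.6280)
   = [0.143728 + 0.380628] / 0.286120 = 1.832641
d₂ = d₁ − σ√T = 1.832641 − 0.286120 = 1.546521
risk-neutral PD = N(−d₂) = N(-1.546521) = 0.060989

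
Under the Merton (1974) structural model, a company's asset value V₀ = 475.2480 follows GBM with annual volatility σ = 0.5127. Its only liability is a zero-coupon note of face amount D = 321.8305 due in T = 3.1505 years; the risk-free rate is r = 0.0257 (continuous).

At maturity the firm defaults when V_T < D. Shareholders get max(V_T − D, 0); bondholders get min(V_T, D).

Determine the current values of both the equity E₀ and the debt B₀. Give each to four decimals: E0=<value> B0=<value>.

d₁ = [ln(V₀/D) + (r + σ²/2)T] / (σ√T)
   = [ln(475.2480/321.8305) + (0.0257 + 0.5·0.5127²)·3.1505] / (0.5127·√3.1505)
   = [0.389812 + 0.495040] / 0.910024 = 0.972339
d₂ = d₁ − σ√T = 0.972339 − 0.910024 = 0.062314
N(d₁) = 0.834559,  N(d₂) = 0.524844,  e^(−rT) = 0.922223
E₀ = V₀·N(d₁) − D·e^(−rT)·N(d₂)
   = 475.2480·0.834559 − 321.8305·0.922223·0.524844 = 240.849075
B₀ = V₀ − E₀ = 475.2480 − 240.849075 = 234.398925

E0=240.8491 B0=234.3989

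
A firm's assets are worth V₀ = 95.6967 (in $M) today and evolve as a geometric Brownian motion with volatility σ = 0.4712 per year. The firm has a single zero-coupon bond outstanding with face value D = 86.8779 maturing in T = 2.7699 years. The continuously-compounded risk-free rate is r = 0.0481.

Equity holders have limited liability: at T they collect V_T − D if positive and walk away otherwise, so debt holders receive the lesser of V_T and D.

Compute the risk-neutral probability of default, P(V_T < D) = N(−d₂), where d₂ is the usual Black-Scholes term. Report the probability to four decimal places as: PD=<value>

d₁ = [ln(V₀/D) + (r + σ²/2)T] / (σ√T)
   = [ln(95.6967/86.8779) + (0.0481 + 0.5·0.4712²)·2.7699] / (0.4712·√2.7699)
   = [0.096680 + 0.440732] / 0.784219 = 0.685283
d₂ = d₁ − σ√T = 0.685283 − 0.784219 = -0.098936
risk-neutral PD = N(−d₂) = N(0.098936) = 0.539405

PD=0.5394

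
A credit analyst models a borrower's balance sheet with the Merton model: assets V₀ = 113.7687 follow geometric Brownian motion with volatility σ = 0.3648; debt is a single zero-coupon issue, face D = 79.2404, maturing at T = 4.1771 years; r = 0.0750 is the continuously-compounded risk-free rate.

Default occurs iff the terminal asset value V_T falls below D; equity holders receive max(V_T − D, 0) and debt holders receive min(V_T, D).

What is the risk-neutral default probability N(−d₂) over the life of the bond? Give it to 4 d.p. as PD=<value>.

PD=0.2972

d₁ = [ln(V₀/D) + (r + σ²/2)T] / (σ√T)
   = [ln(113.7687/79.2404) + (0.0750 + 0.5·0.3648²)·4.1771] / (0.3648·√4.1771)
   = [0.361681 + 0.591225] / 0.745577 = 1.278079
d₂ = d₁ − σ√T = 1.278079 − 0.745577 = 0.532503
risk-neutral PD = N(−d₂) = N(-0.532503) = 0.297189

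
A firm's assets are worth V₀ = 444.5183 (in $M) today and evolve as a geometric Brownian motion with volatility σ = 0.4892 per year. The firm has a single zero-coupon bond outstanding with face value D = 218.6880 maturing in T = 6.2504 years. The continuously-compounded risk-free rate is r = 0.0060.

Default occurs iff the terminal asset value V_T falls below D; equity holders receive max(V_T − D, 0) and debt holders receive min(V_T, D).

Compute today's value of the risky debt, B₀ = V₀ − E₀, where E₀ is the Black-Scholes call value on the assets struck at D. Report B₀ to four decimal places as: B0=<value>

B0=154.5085

d₁ = [ln(V₀/D) + (r + σ²/2)T] / (σ√T)
   = [ln(444.5183/218.6880) + (0.0060 + 0.5·0.4892²)·6.2504] / (0.4892·√6.2504)
   = [0.709345 + 0.785415] / 1.223039 = 1.222169
d₂ = d₁ − σ√T = 1.222169 − 1.223039 = -0.000871
N(d₁) = 0.889178,  N(d₂) = 0.499653,  e^(−rT) = 0.963192
E₀ = V₀·N(d₁) − D·e^(−rT)·N(d₂)
   = 444.5183·0.889178 − 218.6880·0.963192·0.499653 = 290.009796
B₀ = V₀ − E₀ = 444.5183 − 290.009796 = 154.508504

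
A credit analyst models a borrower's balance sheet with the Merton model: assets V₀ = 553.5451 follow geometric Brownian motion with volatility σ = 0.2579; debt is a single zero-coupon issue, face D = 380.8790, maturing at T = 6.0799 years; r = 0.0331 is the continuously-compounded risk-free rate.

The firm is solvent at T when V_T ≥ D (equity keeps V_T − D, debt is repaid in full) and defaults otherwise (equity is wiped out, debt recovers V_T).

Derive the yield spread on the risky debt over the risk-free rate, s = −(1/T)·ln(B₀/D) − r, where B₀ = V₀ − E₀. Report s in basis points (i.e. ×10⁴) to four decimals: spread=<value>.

d₁ = [ln(V₀/D) + (r + σ²/2)T] / (σ√T)
   = [ln(553.5451/380.8790) + (0.0331 + 0.5·0.2579²)·6.0799] / (0.2579·√6.0799)
   = [0.373861 + 0.403439] / 0.635916 = 1.222333
d₂ = d₁ − σ√T = 1.222333 − 0.635916 = 0.586417
N(d₁) = 0.889209,  N(d₂) = 0.721202,  e^(−rT) = 0.817712
E₀ = V₀·N(d₁) − D·e^(−rT)·N(d₂)
   = 553.5451·0.889209 − 380.8790·0.817712·0.721202 = 267.599259
B₀ = V₀ − E₀ = 553.5451 − 267.599259 = 285.945841
spread = −(1/T)·ln(B₀/D) − r = −(1/6.0799)·ln(285.945841/380.8790) − 0.0331 = 0.01405198
in basis points: 0.01405198 × 10⁴ = 140.5198 bp

spread=140.5198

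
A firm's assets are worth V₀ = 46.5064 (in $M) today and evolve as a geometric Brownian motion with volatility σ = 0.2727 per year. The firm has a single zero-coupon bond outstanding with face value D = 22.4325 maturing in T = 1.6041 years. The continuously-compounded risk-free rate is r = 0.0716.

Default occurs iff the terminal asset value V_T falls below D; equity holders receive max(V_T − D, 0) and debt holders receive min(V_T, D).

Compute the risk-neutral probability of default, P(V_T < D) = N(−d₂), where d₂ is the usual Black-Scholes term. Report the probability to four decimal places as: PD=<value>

PD=0.0116

d₁ = [ln(V₀/D) + (r + σ²/2)T] / (σ√T)
   = [ln(46.5064/22.4325) + (0.0716 + 0.5·0.2727²)·1.6041] / (0.2727·√1.6041)
   = [0.729079 + 0.174498] / 0.345383 = 2.616161
d₂ = d₁ − σ√T = 2.616161 − 0.345383 = 2.270778
risk-neutral PD = N(−d₂) = N(-2.270778) = 0.011580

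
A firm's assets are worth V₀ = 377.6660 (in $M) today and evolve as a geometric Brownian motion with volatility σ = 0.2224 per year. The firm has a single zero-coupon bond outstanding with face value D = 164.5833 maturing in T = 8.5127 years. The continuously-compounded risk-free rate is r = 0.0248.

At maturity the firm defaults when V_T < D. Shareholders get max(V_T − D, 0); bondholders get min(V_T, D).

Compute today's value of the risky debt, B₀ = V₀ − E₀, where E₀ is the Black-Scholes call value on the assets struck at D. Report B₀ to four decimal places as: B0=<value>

B0=130.0465

d₁ = [ln(V₀/D) + (r + σ²/2)T] / (σ√T)
   = [ln(377.6660/164.5833) + (0.0248 + 0.5·0.2224²)·8.5127] / (0.2224·√8.5127)
   = [0.830593 + 0.421642] / 0.648886 = 1.929822
d₂ = d₁ − σ√T = 1.929822 − 0.648886 = 1.280936
N(d₁) = 0.973186,  N(d₂) = 0.899892,  e^(−rT) = 0.809681
E₀ = V₀·N(d₁) − D·e^(−rT)·N(d₂)
   = 377.6660·0.973186 − 164.5833·0.809681·0.899892 = 247.619527
B₀ = V₀ − E₀ = 377.6660 − 247.619527 = 130.046473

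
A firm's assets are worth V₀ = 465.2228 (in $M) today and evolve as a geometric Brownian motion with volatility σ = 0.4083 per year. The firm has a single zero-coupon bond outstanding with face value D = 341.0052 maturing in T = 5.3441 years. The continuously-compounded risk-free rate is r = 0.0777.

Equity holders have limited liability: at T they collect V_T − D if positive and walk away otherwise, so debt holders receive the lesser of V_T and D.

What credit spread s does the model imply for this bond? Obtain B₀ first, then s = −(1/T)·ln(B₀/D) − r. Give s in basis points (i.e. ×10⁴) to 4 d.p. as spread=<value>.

d₁ = [ln(V₀/D) + (r + σ²/2)T] / (σ√T)
   = [ln(465.2228/341.0052) + (0.0777 + 0.5·0.4083²)·5.3441] / (0.4083·√5.3441)
   = [0.310619 + 0.860691] / 0.943880 = 1.240952
d₂ = d₁ − σ√T = 1.240952 − 0.943880 = 0.297073
N(d₁) = 0.892688,  N(d₂) = 0.616794,  e^(−rT) = 0.660184
E₀ = V₀·N(d₁) − D·e^(−rT)·N(d₂)
   = 465.2228·0.892688 − 341.0052·0.660184·0.616794 = 276.442366
B₀ = V₀ − E₀ = 465.2228 − 276.442366 = 188.780434
spread = −(1/T)·ln(B₀/D) − r = −(1/5.3441)·ln(188.780434/341.0052) − 0.0777 = 0.03294784
in basis points: 0.03294784 × 10⁴ = 329.4784 bp

spread=329.4784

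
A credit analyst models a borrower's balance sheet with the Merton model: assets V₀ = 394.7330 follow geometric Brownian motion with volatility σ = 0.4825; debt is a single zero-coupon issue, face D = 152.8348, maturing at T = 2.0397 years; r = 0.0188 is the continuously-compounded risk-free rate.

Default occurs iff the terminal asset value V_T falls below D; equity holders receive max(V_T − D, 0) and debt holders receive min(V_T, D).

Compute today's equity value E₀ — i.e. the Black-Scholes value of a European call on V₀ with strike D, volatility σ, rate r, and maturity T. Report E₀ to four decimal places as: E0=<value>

d₁ = [ln(V₀/D) + (r + σ²/2)T] / (σ√T)
   = [ln(394.7330/152.8348) + (0.0188 + 0.5·0.4825²)·2.0397] / (0.4825·√2.0397)
   = [0.948852 + 0.275774] / 0.689097 = 1.777145
d₂ = d₁ − σ√T = 1.777145 − 0.689097 = 1.088048
N(d₁) = 0.962228,  N(d₂) = 0.861713,  e^(−rT) = 0.962380
E₀ = V₀·N(d₁) − D·e^(−rT)·N(d₂)
   = 394.7330·0.962228 − 152.8348·0.962380·0.861713 = 253.077937

E0=253.0779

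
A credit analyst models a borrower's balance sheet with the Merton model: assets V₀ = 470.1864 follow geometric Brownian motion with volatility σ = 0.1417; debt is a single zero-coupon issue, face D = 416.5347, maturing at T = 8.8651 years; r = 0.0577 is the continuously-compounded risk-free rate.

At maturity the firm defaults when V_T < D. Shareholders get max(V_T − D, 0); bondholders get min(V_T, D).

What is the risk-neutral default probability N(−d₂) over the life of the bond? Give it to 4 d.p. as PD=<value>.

d₁ = [ln(V₀/D) + (r + σ²/2)T] / (σ√T)
   = [ln(470.1864/416.5347) + (0.0577 + 0.5·0.1417²)·8.8651] / (0.1417·√8.8651)
   = [0.121159 + 0.600517] / 0.421902 = 1.710531
d₂ = d₁ − σ√T = 1.710531 − 0.421902 = 1.288628
risk-neutral PD = N(−d₂) = N(-1.288628) = 0.098764

PD=0.0988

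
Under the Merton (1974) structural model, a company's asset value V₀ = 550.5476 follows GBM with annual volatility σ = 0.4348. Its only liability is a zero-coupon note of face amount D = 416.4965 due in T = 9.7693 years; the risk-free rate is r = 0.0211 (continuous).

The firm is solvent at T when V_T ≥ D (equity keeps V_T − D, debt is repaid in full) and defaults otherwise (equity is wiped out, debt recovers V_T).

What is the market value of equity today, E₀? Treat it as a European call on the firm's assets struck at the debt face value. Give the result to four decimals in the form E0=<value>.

E0=341.3779

d₁ = [ln(V₀/D) + (r + σ²/2)T] / (σ√T)
   = [ln(550.5476/416.4965) + (0.0211 + 0.5·0.4348²)·9.7693] / (0.4348·√9.7693)
   = [0.279035 + 1.129580] / 1.359006 = 1.036505
d₂ = d₁ − σ√T = 1.036505 − 1.359006 = -0.322501
N(d₁) = 0.850017,  N(d₂) = 0.373537,  e^(−rT) = 0.813725
E₀ = V₀·N(d₁) − D·e^(−rT)·N(d₂)
   = 550.5476·0.850017 − 416.4965·0.813725·0.373537 = 341.377896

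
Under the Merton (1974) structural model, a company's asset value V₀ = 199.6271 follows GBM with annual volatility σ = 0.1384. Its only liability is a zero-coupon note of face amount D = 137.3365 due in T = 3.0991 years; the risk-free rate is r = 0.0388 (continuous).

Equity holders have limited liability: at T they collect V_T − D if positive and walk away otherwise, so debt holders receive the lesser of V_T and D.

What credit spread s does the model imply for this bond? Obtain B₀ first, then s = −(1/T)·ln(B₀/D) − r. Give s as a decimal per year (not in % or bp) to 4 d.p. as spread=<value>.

d₁ = [ln(V₀/D) + (r + σ²/2)T] / (σ√T)
   = [ln(199.6271/137.3365) + (0.0388 + 0.5·0.1384²)·3.0991] / (0.1384·√3.0991)
   = [0.374017 + 0.149926] / 0.243643 = 2.150454
d₂ = d₁ − σ√T = 2.150454 − 0.243643 = 1.906811
N(d₁) = 0.984240,  N(d₂) = 0.971727,  e^(−rT) = 0.886703
E₀ = V₀·N(d₁) − D·e^(−rT)·N(d₂)
   = 199.6271·0.984240 − 137.3365·0.886703·0.971727 = 78.147280
B₀ = V₀ − E₀ = 199.6271 − 78.147280 = 121.479820
spread = −(1/T)·ln(B₀/D) − r = −(1/3.0991)·ln(121.479820/137.3365) − 0.0388 = 0.00078761

spread=0.0008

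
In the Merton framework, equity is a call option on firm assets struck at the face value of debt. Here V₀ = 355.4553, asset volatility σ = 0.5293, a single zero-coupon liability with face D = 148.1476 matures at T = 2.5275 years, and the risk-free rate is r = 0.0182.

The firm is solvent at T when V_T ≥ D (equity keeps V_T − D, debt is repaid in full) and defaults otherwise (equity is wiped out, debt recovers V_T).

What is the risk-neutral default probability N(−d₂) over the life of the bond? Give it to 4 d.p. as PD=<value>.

PD=0.2502

d₁ = [ln(V₀/D) + (r + σ²/2)T] / (σ√T)
   = [ln(355.4553/148.1476) + (0.0182 + 0.5·0.5293²)·2.5275] / (0.5293·√2.5275)
   = [0.875190 + 0.400051] / 0.841487 = 1.515461
d₂ = d₁ − σ√T = 1.515461 − 0.841487 = 0.673974
risk-neutral PD = N(−d₂) = N(-0.673974) = 0.250164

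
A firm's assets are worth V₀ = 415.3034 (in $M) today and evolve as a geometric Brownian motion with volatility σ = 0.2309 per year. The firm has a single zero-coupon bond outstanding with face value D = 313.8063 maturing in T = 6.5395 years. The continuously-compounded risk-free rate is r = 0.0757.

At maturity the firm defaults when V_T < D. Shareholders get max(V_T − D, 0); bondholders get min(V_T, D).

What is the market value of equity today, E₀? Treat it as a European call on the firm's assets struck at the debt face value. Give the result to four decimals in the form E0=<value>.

d₁ = [ln(V₀/D) + (r + σ²/2)T] / (σ√T)
   = [ln(415.3034/313.8063) + (0.0757 + 0.5·0.2309²)·6.5395] / (0.2309·√6.5395)
   = [0.280233 + 0.669366] / 0.590468 = 1.608216
d₂ = d₁ − σ√T = 1.608216 − 0.590468 = 1.017748
N(d₁) = 0.946106,  N(d₂) = 0.845601,  e^(−rT) = 0.609546
E₀ = V₀·N(d₁) − D·e^(−rT)·N(d₂)
   = 415.3034·0.946106 − 313.8063·0.609546·0.845601 = 231.174882

E0=231.1749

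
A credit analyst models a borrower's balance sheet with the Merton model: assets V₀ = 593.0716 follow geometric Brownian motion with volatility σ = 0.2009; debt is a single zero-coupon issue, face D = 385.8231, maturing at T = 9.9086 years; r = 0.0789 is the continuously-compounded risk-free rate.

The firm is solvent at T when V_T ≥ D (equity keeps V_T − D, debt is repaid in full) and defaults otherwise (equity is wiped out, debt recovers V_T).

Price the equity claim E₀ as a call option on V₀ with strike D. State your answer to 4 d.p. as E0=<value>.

d₁ = [ln(V₀/D) + (r + σ²/2)T] / (σ√T)
   = [ln(593.0716/385.8231) + (0.0789 + 0.5·0.2009²)·9.9086] / (0.2009·√9.9086)
   = [0.429936 + 0.981748] / 0.632392 = 2.232294
d₂ = d₁ − σ√T = 2.232294 − 0.632392 = 1.599903
N(d₁) = 0.987202,  N(d₂) = 0.945190,  e^(−rT) = 0.457587
E₀ = V₀·N(d₁) − D·e^(−rT)·N(d₂)
   = 593.0716·0.987202 − 385.8231·0.457587·0.945190 = 418.610617

E0=418.6106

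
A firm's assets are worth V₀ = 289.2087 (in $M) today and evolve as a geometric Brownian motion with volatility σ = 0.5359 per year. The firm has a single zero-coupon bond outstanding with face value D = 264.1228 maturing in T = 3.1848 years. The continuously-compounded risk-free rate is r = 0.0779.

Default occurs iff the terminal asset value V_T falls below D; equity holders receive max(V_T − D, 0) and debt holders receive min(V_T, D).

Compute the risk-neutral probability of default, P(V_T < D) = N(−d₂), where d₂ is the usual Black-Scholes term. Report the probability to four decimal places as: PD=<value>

PD=0.5493

d₁ = [ln(V₀/D) + (r + σ²/2)T] / (σ√T)
   = [ln(289.2087/264.1228) + (0.0779 + 0.5·0.5359²)·3.1848] / (0.5359·√3.1848)
   = [0.090734 + 0.705415] / 0.956368 = 0.832473
d₂ = d₁ − σ√T = 0.832473 − 0.956368 = -0.123895
risk-neutral PD = N(−d₂) = N(0.123895) = 0.549301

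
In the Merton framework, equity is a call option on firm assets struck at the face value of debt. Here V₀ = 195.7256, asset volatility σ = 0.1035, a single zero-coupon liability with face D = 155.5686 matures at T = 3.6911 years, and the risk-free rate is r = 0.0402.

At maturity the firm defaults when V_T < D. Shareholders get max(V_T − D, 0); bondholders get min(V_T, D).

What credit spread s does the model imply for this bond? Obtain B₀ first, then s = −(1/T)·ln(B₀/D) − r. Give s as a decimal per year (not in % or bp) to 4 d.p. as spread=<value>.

d₁ = [ln(V₀/D) + (r + σ²/2)T] / (σ√T)
   = [ln(195.7256/155.5686) + (0.0402 + 0.5·0.1035²)·3.6911] / (0.1035·√3.6911)
   = [0.229627 + 0.168152] / 0.198847 = 2.000432
d₂ = d₁ − σ√T = 2.000432 − 0.198847 = 1.801585
N(d₁) = 0.977273,  N(d₂) = 0.964195,  e^(−rT) = 0.862102
E₀ = V₀·N(d₁) − D·e^(−rT)·N(d₂)
   = 195.7256·0.977273 − 155.5686·0.862102·0.964195 = 61.963516
B₀ = V₀ − E₀ = 195.7256 − 61.963516 = 133.762084
spread = −(1/T)·ln(B₀/D) − r = −(1/3.6911)·ln(133.762084/155.5686) − 0.0402 = 0.00071573

spread=0.0007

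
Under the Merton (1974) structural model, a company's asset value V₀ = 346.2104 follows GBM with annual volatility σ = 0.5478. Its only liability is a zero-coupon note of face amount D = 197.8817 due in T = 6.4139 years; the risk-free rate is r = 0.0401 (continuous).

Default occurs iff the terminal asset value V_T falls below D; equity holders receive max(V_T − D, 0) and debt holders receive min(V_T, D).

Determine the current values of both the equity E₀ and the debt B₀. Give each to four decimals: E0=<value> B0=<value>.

E0=241.5321 B0=104.6783

d₁ = [ln(V₀/D) + (r + σ²/2)T] / (σ√T)
   = [ln(346.2104/197.8817) + (0.0401 + 0.5·0.5478²)·6.4139] / (0.5478·√6.4139)
   = [0.559377 + 1.219554] / 1.387341 = 1.282260
d₂ = d₁ − σ√T = 1.282260 − 1.387341 = -0.105080
N(d₁) = 0.900124,  N(d₂) = 0.458156,  e^(−rT) = 0.773216
E₀ = V₀·N(d₁) − D·e^(−rT)·N(d₂)
   = 346.2104·0.900124 − 197.8817·0.773216·0.458156 = 241.532144
B₀ = V₀ − E₀ = 346.2104 − 241.532144 = 104.678256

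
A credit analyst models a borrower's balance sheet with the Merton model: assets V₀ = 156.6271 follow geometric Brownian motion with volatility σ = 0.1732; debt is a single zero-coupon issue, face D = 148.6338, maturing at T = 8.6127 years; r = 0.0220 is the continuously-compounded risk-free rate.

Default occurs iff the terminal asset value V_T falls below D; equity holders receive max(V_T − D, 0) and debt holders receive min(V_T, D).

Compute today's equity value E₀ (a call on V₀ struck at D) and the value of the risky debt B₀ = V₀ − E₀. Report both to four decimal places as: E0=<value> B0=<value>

E0=47.9031 B0=108.7240

d₁ = [ln(V₀/D) + (r + σ²/2)T] / (σ√T)
   = [ln(156.6271/148.6338) + (0.0220 + 0.5·0.1732²)·8.6127] / (0.1732·√8.6127)
   = [0.052382 + 0.318662] / 0.508297 = 0.729976
d₂ = d₁ − σ√T = 0.729976 − 0.508297 = 0.221679
N(d₁) = 0.767298,  N(d₂) = 0.587718,  e^(−rT) = 0.827390
E₀ = V₀·N(d₁) − D·e^(−rT)·N(d₂)
   = 156.6271·0.767298 − 148.6338·0.827390·0.587718 = 47.903146
B₀ = V₀ − E₀ = 156.6271 − 47.903146 = 108.723954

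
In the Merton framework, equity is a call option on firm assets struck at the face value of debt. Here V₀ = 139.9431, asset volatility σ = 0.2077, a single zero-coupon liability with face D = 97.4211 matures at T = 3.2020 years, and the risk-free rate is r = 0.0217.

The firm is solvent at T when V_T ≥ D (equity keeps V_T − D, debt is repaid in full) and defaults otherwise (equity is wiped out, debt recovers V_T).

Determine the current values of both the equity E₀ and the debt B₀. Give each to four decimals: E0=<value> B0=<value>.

E0=51.5757 B0=88.3674

d₁ = [ln(V₀/D) + (r + σ²/2)T] / (σ√T)
   = [ln(139.9431/97.4211) + (0.0217 + 0.5·0.2077²)·3.2020] / (0.2077·√3.2020)
   = [0.362193 + 0.138549] / 0.371661 = 1.347309
d₂ = d₁ − σ√T = 1.347309 − 0.371661 = 0.975648
N(d₁) = 0.911060,  N(d₂) = 0.835381,  e^(−rT) = 0.932876
E₀ = V₀·N(d₁) − D·e^(−rT)·N(d₂)
   = 139.9431·0.911060 − 97.4211·0.932876·0.835381 = 51.575652
B₀ = V₀ − E₀ = 139.9431 − 51.575652 = 88.367448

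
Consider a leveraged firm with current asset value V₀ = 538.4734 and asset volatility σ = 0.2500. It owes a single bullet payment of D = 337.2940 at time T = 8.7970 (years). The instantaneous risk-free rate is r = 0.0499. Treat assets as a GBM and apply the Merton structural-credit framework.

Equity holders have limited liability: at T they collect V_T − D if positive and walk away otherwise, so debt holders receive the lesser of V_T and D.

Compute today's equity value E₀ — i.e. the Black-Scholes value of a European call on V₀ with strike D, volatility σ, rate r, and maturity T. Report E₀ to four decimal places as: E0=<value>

d₁ = [ln(V₀/D) + (r + σ²/2)T] / (σ√T)
   = [ln(538.4734/337.2940) + (0.0499 + 0.5·0.2500²)·8.7970] / (0.2500·√8.7970)
   = [0.467783 + 0.713877] / 0.741493 = 1.593621
d₂ = d₁ − σ√T = 1.593621 − 0.741493 = 0.852128
N(d₁) = 0.944490,  N(d₂) = 0.802928,  e^(−rT) = 0.644700
E₀ = V₀·N(d₁) − D·e^(−rT)·N(d₂)
   = 538.4734·0.944490 − 337.2940·0.644700·0.802928 = 333.982972

E0=333.9830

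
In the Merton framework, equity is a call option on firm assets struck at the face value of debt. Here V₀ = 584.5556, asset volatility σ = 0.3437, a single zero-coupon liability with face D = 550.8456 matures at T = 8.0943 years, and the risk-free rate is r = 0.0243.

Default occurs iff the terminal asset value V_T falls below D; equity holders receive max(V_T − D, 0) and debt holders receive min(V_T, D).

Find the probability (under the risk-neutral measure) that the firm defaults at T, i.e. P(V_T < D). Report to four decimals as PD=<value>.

d₁ = [ln(V₀/D) + (r + σ²/2)T] / (σ√T)
   = [ln(584.5556/550.8456) + (0.0243 + 0.5·0.3437²)·8.0943] / (0.3437·√8.0943)
   = [0.059397 + 0.674780] / 0.977843 = 0.750813
d₂ = d₁ − σ√T = 0.750813 − 0.977843 = -0.227030
risk-neutral PD = N(−d₂) = N(0.227030) = 0.589800

PD=0.5898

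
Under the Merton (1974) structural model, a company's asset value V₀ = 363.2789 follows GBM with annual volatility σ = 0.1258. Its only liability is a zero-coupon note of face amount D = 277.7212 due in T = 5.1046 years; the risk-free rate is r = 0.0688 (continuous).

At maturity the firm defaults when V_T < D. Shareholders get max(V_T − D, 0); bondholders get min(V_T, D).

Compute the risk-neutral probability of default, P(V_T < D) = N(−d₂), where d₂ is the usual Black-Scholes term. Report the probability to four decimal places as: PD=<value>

d₁ = [ln(V₀/D) + (r + σ²/2)T] / (σ√T)
   = [ln(363.2789/277.7212) + (0.0688 + 0.5·0.1258²)·5.1046] / (0.1258·√5.1046)
   = [0.268553 + 0.391588] / 0.284224 = 2.322606
d₂ = d₁ − σ√T = 2.322606 − 0.284224 = 2.038381
risk-neutral PD = N(−d₂) = N(-2.038381) = 0.020756

PD=0.0208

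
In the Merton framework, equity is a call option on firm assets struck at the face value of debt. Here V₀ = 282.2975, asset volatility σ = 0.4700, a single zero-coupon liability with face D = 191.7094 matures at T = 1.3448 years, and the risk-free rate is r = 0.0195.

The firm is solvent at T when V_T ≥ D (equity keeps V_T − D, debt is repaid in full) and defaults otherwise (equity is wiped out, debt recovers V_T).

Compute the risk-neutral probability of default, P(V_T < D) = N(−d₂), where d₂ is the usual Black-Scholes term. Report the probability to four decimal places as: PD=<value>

d₁ = [ln(V₀/D) + (r + σ²/2)T] / (σ√T)
   = [ln(282.2975/191.7094) + (0.0195 + 0.5·0.4700²)·1.3448] / (0.4700·√1.3448)
   = [0.386981 + 0.174757] / 0.545038 = 1.030639
d₂ = d₁ − σ√T = 1.030639 − 0.545038 = 0.485602
risk-neutral PD = N(−d₂) = N(-0.485602) = 0.313625

PD=0.3136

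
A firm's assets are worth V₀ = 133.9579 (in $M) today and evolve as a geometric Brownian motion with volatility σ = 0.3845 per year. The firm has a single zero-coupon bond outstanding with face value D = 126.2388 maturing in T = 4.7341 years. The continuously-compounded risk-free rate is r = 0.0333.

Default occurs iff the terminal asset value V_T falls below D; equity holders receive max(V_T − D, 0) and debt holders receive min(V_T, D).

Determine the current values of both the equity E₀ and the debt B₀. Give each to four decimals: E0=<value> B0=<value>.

E0=53.4978 B0=80.4601

d₁ = [ln(V₀/D) + (r + σ²/2)T] / (σ√T)
   = [ln(133.9579/126.2388) + (0.0333 + 0.5·0.3845²)·4.7341] / (0.3845·√4.7341)
   = [0.059350 + 0.507591] / 0.836595 = 0.677677
d₂ = d₁ − σ√T = 0.677677 − 0.836595 = -0.158917
N(d₁) = 0.751012,  N(d₂) = 0.436867,  e^(−rT) = 0.854152
E₀ = V₀·N(d₁) − D·e^(−rT)·N(d₂)
   = 133.9579·0.751012 − 126.2388·0.854152·0.436867 = 53.497828
B₀ = V₀ − E₀ = 133.9579 − 53.497828 = 80.460072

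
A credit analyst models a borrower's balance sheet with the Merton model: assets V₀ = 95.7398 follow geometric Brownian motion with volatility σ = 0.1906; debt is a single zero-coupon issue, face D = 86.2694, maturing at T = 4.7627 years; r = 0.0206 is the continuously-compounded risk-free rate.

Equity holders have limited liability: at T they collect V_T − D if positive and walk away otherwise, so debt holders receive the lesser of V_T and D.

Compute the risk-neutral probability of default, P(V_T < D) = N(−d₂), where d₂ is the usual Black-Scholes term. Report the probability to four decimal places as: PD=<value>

PD=0.3904

d₁ = [ln(V₀/D) + (r + σ²/2)T] / (σ√T)
   = [ln(95.7398/86.2694) + (0.0206 + 0.5·0.1906²)·4.7627] / (0.1906·√4.7627)
   = [0.104159 + 0.184622] / 0.415958 = 0.694256
d₂ = d₁ − σ√T = 0.694256 − 0.415958 = 0.278298
risk-neutral PD = N(−d₂) = N(-0.278298) = 0.390392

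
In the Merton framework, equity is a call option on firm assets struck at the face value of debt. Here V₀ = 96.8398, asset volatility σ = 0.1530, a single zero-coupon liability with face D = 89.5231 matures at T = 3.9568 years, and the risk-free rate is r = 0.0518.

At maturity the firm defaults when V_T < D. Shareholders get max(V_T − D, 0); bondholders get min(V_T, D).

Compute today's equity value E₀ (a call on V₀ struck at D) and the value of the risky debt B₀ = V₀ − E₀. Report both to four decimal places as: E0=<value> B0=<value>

E0=26.3133 B0=70.5265

d₁ = [ln(V₀/D) + (r + σ²/2)T] / (σ√T)
   = [ln(96.8398/89.5231) + (0.0518 + 0.5·0.1530²)·3.9568] / (0.1530·√3.9568)
   = [0.078561 + 0.251275] / 0.304343 = 1.083764
d₂ = d₁ − σ√T = 1.083764 − 0.304343 = 0.779420
N(d₁) = 0.860765,  N(d₂) = 0.782134,  e^(−rT) = 0.814678
E₀ = V₀·N(d₁) − D·e^(−rT)·N(d₂)
   = 96.8398·0.860765 − 89.5231·0.814678·0.782134 = 26.313337
B₀ = V₀ − E₀ = 96.8398 − 26.313337 = 70.526463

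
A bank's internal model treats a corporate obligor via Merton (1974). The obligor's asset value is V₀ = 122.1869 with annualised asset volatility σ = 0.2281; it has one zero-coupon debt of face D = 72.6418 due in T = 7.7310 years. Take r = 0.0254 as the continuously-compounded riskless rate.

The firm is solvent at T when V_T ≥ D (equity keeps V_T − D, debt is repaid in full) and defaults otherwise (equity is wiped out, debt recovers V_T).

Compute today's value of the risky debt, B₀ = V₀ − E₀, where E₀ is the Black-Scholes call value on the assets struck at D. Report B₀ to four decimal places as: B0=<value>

B0=56.3001

d₁ = [ln(V₀/D) + (r + σ²/2)T] / (σ√T)
   = [ln(122.1869/72.6418) + (0.0254 + 0.5·0.2281²)·7.7310] / (0.2281·√7.7310)
   = [0.520011 + 0.397488] / 0.634225 = 1.446647
d₂ = d₁ − σ√T = 1.446647 − 0.634225 = 0.812422
N(d₁) = 0.926002,  N(d₂) = 0.791725,  e^(−rT) = 0.821710
E₀ = V₀·N(d₁) − D·e^(−rT)·N(d₂)
   = 122.1869·0.926002 − 72.6418·0.821710·0.791725 = 65.886833
B₀ = V₀ − E₀ = 122.1869 − 65.886833 = 56.300067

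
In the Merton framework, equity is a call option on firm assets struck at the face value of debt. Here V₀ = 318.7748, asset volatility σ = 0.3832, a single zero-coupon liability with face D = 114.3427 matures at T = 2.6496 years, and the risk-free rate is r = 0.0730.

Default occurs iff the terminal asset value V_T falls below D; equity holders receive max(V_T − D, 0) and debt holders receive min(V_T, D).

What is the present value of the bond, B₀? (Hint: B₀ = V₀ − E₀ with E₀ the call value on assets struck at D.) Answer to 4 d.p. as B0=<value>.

B0=93.2346

d₁ = [ln(V₀/D) + (r + σ²/2)T] / (σ√T)
   = [ln(318.7748/114.3427) + (0.0730 + 0.5·0.3832²)·2.6496] / (0.3832·√2.6496)
   = [1.025285 + 0.387957] / 0.623757 = 2.265692
d₂ = d₁ − σ√T = 2.265692 − 0.623757 = 1.641935
N(d₁) = 0.988265,  N(d₂) = 0.949698,  e^(−rT) = 0.824135
E₀ = V₀·N(d₁) − D·e^(−rT)·N(d₂)
   = 318.7748·0.988265 − 114.3427·0.824135·0.949698 = 225.540234
B₀ = V₀ − E₀ = 318.7748 − 225.540234 = 93.234566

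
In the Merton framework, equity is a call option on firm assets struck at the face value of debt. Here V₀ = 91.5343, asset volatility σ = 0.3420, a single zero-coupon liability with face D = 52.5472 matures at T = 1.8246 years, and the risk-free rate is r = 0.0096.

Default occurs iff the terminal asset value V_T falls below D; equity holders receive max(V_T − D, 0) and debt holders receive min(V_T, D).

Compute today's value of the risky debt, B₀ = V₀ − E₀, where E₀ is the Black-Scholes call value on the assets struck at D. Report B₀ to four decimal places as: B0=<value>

d₁ = [ln(V₀/D) + (r + σ²/2)T] / (σ√T)
   = [ln(91.5343/52.5472) + (0.0096 + 0.5·0.3420²)·1.8246] / (0.3420·√1.8246)
   = [0.555002 + 0.124222] / 0.461966 = 1.470291
d₂ = d₁ − σ√T = 1.470291 − 0.461966 = 1.008325
N(d₁) = 0.929259,  N(d₂) = 0.843351,  e^(−rT) = 0.982636
E₀ = V₀·N(d₁) − D·e^(−rT)·N(d₂)
   = 91.5343·0.929259 − 52.5472·0.982636·0.843351 = 41.512788
B₀ = V₀ − E₀ = 91.5343 − 41.512788 = 50.021512

B0=50.0215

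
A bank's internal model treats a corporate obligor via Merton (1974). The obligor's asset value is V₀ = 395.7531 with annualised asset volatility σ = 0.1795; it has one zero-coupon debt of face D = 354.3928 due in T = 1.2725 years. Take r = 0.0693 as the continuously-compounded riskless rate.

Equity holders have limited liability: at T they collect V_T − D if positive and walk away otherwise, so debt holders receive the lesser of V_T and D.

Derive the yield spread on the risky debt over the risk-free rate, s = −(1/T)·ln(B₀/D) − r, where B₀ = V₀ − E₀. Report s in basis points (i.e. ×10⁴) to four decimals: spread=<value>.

d₁ = [ln(V₀/D) + (r + σ²/2)T] / (σ√T)
   = [ln(395.7531/354.3928) + (0.0693 + 0.5·0.1795²)·1.2725] / (0.1795·√1.2725)
   = [0.110385 + 0.108684] / 0.202485 = 1.081901
d₂ = d₁ − σ√T = 1.081901 − 0.202485 = 0.879416
N(d₁) = 0.860352,  N(d₂) = 0.810412,  e^(−rT) = 0.915592
E₀ = V₀·N(d₁) − D·e^(−rT)·N(d₂)
   = 395.7531·0.860352 − 354.3928·0.915592·0.810412 = 77.524955
B₀ = V₀ − E₀ = 395.7531 − 77.524955 = 318.228145
spread = −(1/T)·ln(B₀/D) − r = −(1/1.2725)·ln(318.228145/354.3928) − 0.0693 = 0.01528730
in basis points: 0.01528730 × 10⁴ = 152.8730 bp

spread=152.8730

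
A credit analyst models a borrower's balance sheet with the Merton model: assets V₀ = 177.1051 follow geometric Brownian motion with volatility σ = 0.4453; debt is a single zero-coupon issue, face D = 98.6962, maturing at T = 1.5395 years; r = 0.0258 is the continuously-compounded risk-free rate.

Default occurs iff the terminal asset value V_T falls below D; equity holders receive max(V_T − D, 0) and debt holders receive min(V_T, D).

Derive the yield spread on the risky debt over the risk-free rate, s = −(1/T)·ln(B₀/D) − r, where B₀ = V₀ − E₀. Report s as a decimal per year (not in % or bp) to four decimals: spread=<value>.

d₁ = [ln(V₀/D) + (r + σ²/2)T] / (σ√T)
   = [ln(177.1051/98.6962) + (0.0258 + 0.5·0.4453²)·1.5395] / (0.4453·√1.5395)
   = [0.584697 + 0.192354] / 0.552513 = 1.406395
d₂ = d₁ − σ√T = 1.406395 − 0.552513 = 0.853881
N(d₁) = 0.920196,  N(d₂) = 0.803415,  e^(−rT) = 0.961059
E₀ = V₀·N(d₁) − D·e^(−rT)·N(d₂)
   = 177.1051·0.920196 − 98.6962·0.961059·0.803415 = 86.765276
B₀ = V₀ − E₀ = 177.1051 − 86.765276 = 90.339824
spread = −(1/T)·ln(B₀/D) − r = −(1/1.5395)·ln(90.339824/98.6962) − 0.0258 = 0.03166545

spread=0.0317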